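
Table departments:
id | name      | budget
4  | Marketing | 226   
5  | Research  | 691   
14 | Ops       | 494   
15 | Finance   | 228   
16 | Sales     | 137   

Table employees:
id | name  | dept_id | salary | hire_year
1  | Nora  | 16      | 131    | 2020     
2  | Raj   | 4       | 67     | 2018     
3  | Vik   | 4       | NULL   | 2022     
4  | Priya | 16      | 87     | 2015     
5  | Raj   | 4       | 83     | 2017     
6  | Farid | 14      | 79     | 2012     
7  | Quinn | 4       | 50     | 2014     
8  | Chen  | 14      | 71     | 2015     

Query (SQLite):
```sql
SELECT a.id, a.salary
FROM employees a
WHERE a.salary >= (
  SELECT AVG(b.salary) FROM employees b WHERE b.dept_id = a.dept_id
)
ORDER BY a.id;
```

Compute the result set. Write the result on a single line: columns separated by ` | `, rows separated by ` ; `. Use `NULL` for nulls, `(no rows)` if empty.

For each employees row a, compute AVG(salary) over rows sharing a.dept_id.
Keep row a if a.salary >= that per-group AVG.
  dept_id=4: AVG(salary) = 66.666667
  dept_id=14: AVG(salary) = 75.0
  dept_id=16: AVG(salary) = 109.0

1 | 131 ; 2 | 67 ; 5 | 83 ; 6 | 79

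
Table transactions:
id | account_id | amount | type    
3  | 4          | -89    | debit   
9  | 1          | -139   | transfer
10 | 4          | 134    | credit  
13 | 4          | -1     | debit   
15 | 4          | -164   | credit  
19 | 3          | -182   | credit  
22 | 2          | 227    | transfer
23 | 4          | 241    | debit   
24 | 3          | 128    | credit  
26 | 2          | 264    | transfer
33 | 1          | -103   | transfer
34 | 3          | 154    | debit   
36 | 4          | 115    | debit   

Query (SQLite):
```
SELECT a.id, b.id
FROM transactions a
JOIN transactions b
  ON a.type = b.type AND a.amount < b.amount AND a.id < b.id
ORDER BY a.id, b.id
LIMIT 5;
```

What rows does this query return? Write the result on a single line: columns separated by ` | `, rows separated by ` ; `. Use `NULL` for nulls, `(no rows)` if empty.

3 | 13 ; 3 | 23 ; 3 | 34 ; 3 | 36 ; 9 | 22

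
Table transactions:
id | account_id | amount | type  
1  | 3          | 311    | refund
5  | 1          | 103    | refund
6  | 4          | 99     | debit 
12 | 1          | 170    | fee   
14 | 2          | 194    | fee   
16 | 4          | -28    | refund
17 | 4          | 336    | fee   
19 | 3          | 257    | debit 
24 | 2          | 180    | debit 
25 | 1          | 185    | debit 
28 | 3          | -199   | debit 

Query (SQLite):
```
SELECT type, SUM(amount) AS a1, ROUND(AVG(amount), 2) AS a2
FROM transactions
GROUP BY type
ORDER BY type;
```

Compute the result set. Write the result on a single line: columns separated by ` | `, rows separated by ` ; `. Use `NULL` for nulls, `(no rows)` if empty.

debit | 522 | 104.4 ; fee | 700 | 233.33 ; refund | 386 | 128.67

Group transactions by type.
Per group compute: SUM(amount), ROUND(AVG(amount), 2).
  debit: ids {6, 19, 24, 25, 28} → SUM(amount)=522, ROUND(AVG(amount), 2)=104.4
  fee: ids {12, 14, 17} → SUM(amount)=700, ROUND(AVG(amount), 2)=233.33
  refund: ids {1, 5, 16} → SUM(amount)=386, ROUND(AVG(amount), 2)=128.67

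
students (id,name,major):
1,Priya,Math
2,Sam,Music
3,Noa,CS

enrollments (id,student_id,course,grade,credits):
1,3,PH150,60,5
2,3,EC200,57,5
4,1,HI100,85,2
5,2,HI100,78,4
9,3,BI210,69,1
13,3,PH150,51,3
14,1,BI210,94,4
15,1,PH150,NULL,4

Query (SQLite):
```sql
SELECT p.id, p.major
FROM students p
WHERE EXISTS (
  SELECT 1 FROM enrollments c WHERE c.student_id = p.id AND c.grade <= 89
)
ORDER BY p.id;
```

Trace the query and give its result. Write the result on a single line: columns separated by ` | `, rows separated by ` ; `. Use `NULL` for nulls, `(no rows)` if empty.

1 | Math ; 2 | Music ; 3 | CS

For each students row, check whether any enrollments with matching student_id has grade <= 89.
Keep rows where that is true.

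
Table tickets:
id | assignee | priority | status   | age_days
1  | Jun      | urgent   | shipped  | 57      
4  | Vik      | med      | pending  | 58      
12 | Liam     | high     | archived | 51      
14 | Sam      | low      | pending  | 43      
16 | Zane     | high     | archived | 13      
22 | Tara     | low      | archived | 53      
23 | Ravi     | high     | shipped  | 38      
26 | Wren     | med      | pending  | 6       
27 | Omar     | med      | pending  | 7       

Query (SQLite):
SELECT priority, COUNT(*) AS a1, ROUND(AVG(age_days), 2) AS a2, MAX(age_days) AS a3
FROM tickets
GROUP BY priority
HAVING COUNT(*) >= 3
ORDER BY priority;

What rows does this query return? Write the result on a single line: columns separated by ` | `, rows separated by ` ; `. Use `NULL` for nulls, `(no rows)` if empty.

Group tickets by priority.
Per group compute: COUNT(*), ROUND(AVG(age_days), 2), MAX(age_days).
HAVING: drop groups with fewer than 3 rows.
  high: ids {12, 16, 23} → COUNT(*)=3, ROUND(AVG(age_days), 2)=34, MAX(age_days)=51
  low: ids {14, 22} → COUNT(*)=2, ROUND(AVG(age_days), 2)=48, MAX(age_days)=53
  med: ids {4, 26, 27} → COUNT(*)=3, ROUND(AVG(age_days), 2)=23.67, MAX(age_days)=58
  urgent: ids {1} → COUNT(*)=1, ROUND(AVG(age_days), 2)=57, MAX(age_days)=57

high | 3 | 34 | 51 ; med | 3 | 23.67 | 58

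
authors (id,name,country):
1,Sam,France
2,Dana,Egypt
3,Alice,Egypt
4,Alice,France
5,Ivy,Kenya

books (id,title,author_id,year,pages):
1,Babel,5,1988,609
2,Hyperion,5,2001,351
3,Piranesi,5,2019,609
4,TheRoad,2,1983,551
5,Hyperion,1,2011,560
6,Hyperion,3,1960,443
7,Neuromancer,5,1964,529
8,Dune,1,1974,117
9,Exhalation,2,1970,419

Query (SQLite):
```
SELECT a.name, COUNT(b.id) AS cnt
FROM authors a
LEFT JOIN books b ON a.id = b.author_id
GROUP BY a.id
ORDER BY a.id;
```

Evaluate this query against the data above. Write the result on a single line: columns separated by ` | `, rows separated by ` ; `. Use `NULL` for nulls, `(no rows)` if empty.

Sam | 2 ; Dana | 2 ; Alice | 1 ; Alice | 0 ; Ivy | 4

LEFT JOIN keeps every authors row; unmatched ones get NULL for books columns.
Group by authors.id and compute COUNT(b.id). COUNT(col) of an all-NULL group is 0.
  1: ids {5, 8} → COUNT(b.id)=2
  2: ids {4, 9} → COUNT(b.id)=2
  3: ids {6} → COUNT(b.id)=1
  4: ids {—} → COUNT(b.id)=0
  5: ids {1, 2, 3, 7} → COUNT(b.id)=4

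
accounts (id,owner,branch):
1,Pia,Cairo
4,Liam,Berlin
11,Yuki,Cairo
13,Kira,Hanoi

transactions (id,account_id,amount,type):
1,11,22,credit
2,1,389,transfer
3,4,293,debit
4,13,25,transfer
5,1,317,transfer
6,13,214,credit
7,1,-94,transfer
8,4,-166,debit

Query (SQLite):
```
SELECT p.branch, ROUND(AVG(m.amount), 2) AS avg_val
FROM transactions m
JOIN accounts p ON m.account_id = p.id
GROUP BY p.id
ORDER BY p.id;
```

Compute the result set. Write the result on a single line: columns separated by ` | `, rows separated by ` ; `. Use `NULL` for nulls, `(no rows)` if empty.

Join each transactions row to its accounts via account_id.
Group joined rows by accounts.id; compute ROUND(AVG(m.amount), 2) per group.
  1: ids {2, 5, 7} → ROUND(AVG(m.amount), 2)=204
  4: ids {3, 8} → ROUND(AVG(m.amount), 2)=63.5
  11: ids {1} → ROUND(AVG(m.amount), 2)=22
  13: ids {4, 6} → ROUND(AVG(m.amount), 2)=119.5

Cairo | 204 ; Berlin | 63.5 ; Cairo | 22 ; Hanoi | 119.5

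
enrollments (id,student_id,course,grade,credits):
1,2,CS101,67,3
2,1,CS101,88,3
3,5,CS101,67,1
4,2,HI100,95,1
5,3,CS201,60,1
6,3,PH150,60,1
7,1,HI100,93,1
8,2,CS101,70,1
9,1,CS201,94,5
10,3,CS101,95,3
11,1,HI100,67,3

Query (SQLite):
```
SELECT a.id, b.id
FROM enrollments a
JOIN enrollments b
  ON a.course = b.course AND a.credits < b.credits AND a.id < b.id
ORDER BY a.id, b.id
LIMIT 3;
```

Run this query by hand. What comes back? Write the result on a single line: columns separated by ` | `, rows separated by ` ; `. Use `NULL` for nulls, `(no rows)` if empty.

3 | 10 ; 4 | 11 ; 5 | 9

Pairs (a,b) with same course, a.credits < b.credits, a.id < b.id.
course groups: CS101:{1,2,3,8,10} CS201:{5,9} HI100:{4,7,11} PH150:{6}
Ordered by (a.id, b.id); first 3.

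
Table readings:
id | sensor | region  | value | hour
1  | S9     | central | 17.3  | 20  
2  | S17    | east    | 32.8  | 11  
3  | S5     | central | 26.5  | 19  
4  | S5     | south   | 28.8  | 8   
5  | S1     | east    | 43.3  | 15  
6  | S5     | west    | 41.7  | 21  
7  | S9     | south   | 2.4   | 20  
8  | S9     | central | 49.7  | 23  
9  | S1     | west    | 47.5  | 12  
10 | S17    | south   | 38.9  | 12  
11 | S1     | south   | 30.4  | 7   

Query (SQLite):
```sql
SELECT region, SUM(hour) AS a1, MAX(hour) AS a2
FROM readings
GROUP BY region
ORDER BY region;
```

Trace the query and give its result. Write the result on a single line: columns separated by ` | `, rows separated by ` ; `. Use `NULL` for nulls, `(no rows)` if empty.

central | 62 | 23 ; east | 26 | 15 ; south | 47 | 20 ; west | 33 | 21

Group readings by region.
Per group compute: SUM(hour), MAX(hour).
  central: ids {1, 3, 8} → SUM(hour)=62, MAX(hour)=23
  east: ids {2, 5} → SUM(hour)=26, MAX(hour)=15
  south: ids {4, 7, 10, 11} → SUM(hour)=47, MAX(hour)=20
  west: ids {6, 9} → SUM(hour)=33, MAX(hour)=21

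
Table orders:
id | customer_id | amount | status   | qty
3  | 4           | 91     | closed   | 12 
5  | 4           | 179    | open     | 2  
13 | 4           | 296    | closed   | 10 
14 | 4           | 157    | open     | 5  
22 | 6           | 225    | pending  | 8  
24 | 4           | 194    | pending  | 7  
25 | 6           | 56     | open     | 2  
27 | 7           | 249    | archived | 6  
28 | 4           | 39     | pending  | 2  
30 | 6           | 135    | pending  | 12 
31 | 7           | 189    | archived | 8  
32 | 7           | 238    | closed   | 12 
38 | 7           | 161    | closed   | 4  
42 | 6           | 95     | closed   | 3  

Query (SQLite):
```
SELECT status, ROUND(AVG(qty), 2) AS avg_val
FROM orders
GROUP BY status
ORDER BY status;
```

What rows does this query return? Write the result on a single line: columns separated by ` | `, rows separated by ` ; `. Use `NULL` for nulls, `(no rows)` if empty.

archived | 7 ; closed | 8.2 ; open | 3 ; pending | 7.25

Partition orders by status; compute ROUND(AVG(qty), 2) within each group.
  archived: ids {27, 31} → ROUND(AVG(qty), 2)=7
  closed: ids {3, 13, 32, 38, 42} → ROUND(AVG(qty), 2)=8.2
  open: ids {5, 14, 25} → ROUND(AVG(qty), 2)=3
  pending: ids {22, 24, 28, 30} → ROUND(AVG(qty), 2)=7.25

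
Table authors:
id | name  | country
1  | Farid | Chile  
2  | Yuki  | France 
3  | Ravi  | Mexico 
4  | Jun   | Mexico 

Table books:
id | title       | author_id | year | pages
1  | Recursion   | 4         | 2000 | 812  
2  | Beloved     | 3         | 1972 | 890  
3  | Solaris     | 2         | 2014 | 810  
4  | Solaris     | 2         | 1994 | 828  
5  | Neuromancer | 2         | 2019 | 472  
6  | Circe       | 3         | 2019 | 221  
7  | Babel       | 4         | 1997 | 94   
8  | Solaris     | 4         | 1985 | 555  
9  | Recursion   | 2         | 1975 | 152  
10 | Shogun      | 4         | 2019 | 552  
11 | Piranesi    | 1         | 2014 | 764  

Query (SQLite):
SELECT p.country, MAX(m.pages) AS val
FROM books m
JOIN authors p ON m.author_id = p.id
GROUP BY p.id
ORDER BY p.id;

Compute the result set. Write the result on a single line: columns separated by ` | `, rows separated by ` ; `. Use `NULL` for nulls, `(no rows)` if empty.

Chile | 764 ; France | 828 ; Mexico | 890 ; Mexico | 812

Join each books row to its authors via author_id.
Group joined rows by authors.id; compute MAX(m.pages) per group.
  1: ids {11} → MAX(m.pages)=764
  2: ids {3, 4, 5, 9} → MAX(m.pages)=828
  3: ids {2, 6} → MAX(m.pages)=890
  4: ids {1, 7, 8, 10} → MAX(m.pages)=812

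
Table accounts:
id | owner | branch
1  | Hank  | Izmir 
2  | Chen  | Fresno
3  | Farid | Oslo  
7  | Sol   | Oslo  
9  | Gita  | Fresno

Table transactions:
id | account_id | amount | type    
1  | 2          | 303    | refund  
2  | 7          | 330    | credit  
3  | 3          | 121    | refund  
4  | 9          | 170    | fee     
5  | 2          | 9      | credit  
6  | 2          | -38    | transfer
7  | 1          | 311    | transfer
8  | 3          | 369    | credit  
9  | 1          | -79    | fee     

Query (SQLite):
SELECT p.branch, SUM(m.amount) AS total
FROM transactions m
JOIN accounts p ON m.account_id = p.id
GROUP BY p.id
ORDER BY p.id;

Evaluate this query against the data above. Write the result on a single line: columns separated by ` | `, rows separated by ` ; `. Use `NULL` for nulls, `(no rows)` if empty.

Join each transactions row to its accounts via account_id.
Group joined rows by accounts.id; compute SUM(m.amount) per group.
  1: ids {7, 9} → SUM(m.amount)=232
  2: ids {1, 5, 6} → SUM(m.amount)=274
  3: ids {3, 8} → SUM(m.amount)=490
  7: ids {2} → SUM(m.amount)=330
  9: ids {4} → SUM(m.amount)=170

Izmir | 232 ; Fresno | 274 ; Oslo | 490 ; Oslo | 330 ; Fresno | 170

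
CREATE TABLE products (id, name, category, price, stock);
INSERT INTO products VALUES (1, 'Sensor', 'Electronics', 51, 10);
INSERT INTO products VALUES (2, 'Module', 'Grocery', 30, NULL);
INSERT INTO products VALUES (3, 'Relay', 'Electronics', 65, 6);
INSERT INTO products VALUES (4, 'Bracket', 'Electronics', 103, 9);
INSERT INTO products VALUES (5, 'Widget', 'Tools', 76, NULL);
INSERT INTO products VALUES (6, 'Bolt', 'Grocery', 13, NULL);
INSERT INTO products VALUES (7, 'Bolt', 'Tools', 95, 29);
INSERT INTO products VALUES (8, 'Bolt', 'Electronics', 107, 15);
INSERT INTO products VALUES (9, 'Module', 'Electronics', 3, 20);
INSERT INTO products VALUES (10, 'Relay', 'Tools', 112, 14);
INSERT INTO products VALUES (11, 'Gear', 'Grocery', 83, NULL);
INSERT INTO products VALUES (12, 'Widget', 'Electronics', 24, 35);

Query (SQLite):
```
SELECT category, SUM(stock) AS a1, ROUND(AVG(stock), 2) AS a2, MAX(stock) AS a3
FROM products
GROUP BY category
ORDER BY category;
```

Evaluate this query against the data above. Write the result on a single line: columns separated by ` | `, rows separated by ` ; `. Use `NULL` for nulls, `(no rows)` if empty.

Electronics | 95 | 15.83 | 35 ; Grocery | NULL | NULL | NULL ; Tools | 43 | 21.5 | 29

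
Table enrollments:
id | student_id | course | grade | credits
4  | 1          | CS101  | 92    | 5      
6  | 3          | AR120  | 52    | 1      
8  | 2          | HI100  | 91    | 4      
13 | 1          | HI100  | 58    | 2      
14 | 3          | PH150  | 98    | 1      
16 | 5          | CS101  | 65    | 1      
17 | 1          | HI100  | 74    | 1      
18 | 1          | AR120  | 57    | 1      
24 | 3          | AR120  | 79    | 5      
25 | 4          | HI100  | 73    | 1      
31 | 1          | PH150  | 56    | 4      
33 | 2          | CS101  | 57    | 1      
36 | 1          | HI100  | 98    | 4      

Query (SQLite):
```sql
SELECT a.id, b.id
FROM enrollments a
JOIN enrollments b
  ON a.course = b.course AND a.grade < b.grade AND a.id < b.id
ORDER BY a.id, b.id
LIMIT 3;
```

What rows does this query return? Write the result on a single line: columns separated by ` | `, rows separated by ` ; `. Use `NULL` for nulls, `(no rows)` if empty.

6 | 18 ; 6 | 24 ; 8 | 36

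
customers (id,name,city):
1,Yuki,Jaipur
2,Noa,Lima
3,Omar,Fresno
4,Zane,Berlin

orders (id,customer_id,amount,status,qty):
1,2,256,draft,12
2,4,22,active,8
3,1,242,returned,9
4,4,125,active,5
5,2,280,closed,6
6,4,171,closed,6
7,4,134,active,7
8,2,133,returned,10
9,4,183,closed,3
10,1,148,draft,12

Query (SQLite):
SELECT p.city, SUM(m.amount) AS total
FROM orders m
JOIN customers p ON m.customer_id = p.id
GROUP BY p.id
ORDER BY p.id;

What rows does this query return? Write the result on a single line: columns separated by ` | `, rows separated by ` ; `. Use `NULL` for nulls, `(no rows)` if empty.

Join each orders row to its customers via customer_id.
Group joined rows by customers.id; compute SUM(m.amount) per group.
  1: ids {3, 10} → SUM(m.amount)=390
  2: ids {1, 5, 8} → SUM(m.amount)=669
  4: ids {2, 4, 6, 7, 9} → SUM(m.amount)=635

Jaipur | 390 ; Lima | 669 ; Berlin | 635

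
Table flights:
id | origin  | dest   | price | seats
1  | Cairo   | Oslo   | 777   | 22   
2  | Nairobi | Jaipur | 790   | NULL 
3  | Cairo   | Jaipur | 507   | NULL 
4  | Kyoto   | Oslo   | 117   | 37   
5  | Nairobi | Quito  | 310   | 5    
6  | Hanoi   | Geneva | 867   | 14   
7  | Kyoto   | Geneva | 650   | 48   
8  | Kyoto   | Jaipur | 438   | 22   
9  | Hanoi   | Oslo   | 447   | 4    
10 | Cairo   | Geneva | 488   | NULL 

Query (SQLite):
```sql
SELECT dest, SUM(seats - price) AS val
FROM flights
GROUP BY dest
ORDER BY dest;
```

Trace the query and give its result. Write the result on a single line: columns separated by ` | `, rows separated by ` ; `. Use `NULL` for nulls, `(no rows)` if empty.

Geneva | -1455 ; Jaipur | -416 ; Oslo | -1278 ; Quito | -305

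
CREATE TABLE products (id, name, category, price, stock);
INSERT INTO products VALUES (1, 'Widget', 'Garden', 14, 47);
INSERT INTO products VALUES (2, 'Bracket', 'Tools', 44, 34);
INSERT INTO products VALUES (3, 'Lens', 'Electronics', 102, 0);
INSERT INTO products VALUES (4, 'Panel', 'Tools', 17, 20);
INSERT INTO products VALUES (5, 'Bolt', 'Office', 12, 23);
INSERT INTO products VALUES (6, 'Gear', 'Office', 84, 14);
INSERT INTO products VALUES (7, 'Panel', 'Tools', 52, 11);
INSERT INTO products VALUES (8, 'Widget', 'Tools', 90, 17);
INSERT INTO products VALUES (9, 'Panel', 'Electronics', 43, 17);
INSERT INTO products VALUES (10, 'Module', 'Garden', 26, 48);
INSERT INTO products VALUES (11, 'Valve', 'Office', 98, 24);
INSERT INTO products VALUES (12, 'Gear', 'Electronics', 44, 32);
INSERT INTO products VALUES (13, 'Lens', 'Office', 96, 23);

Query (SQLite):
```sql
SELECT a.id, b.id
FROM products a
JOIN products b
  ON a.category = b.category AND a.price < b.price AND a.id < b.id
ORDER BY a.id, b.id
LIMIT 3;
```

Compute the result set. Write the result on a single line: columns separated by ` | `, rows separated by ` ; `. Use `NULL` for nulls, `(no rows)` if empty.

Pairs (a,b) with same category, a.price < b.price, a.id < b.id.
category groups: Electronics:{3,9,12} Garden:{1,10} Office:{5,6,11,13} Tools:{2,4,7,8}
Ordered by (a.id, b.id); first 3.

1 | 10 ; 2 | 7 ; 2 | 8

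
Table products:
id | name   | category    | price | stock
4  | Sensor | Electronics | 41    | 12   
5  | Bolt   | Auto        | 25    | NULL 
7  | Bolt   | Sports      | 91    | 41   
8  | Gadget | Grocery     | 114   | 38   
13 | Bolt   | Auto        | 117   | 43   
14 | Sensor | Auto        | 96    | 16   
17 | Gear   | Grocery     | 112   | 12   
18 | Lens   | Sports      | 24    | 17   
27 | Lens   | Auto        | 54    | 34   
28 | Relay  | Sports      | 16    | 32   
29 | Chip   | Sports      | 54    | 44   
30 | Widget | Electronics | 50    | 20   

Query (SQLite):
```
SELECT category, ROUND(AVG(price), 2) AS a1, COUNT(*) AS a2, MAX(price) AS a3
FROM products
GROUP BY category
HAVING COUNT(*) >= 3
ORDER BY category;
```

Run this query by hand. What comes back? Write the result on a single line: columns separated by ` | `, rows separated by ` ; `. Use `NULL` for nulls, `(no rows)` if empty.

Auto | 73 | 4 | 117 ; Sports | 46.25 | 4 | 91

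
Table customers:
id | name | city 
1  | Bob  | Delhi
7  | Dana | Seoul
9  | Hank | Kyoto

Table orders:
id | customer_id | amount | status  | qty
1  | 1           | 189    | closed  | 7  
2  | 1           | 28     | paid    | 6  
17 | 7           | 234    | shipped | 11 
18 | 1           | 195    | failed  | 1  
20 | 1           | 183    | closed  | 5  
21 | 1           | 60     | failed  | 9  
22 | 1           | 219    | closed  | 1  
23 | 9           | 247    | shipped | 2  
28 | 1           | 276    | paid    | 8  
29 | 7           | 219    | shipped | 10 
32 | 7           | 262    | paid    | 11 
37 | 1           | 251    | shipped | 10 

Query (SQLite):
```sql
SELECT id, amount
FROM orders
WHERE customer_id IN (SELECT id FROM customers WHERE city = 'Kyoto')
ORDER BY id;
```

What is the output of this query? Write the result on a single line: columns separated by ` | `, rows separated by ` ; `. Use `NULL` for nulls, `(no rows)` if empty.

23 | 247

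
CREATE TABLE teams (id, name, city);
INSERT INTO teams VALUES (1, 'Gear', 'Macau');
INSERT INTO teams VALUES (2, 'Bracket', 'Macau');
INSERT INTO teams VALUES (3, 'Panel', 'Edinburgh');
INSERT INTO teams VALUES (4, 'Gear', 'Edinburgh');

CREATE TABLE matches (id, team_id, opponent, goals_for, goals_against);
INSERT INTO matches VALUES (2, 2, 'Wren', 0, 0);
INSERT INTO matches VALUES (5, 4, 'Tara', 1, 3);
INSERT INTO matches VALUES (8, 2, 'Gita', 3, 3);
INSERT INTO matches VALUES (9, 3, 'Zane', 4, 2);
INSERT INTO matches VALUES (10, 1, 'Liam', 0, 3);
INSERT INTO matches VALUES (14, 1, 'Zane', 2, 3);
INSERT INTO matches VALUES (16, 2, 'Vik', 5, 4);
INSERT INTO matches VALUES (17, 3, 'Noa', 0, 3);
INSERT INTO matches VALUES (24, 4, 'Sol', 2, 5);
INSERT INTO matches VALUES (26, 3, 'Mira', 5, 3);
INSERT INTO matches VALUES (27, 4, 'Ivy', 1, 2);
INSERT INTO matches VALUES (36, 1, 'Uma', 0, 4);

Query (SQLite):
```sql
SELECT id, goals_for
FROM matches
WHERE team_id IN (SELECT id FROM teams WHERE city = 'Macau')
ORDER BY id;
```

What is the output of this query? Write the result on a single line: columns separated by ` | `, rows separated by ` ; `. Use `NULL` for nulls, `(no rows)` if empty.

Inner query: teams.id where city = 'Macau'.
Outer: keep matches rows whose team_id is in that set.
Inner query → {1, 2}

2 | 0 ; 8 | 3 ; 10 | 0 ; 14 | 2 ; 16 | 5 ; 36 | 0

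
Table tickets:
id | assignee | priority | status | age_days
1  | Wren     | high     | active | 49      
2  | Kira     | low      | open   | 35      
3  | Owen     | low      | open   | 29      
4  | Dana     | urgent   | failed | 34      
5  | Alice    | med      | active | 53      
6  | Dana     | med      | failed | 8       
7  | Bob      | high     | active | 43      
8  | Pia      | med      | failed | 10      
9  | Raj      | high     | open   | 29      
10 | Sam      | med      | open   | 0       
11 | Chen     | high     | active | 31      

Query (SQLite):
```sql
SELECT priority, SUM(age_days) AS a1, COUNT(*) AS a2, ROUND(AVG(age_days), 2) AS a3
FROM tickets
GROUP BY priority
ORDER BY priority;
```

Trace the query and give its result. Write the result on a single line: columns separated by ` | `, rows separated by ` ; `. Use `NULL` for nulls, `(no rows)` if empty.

Group tickets by priority.
Per group compute: SUM(age_days), COUNT(*), ROUND(AVG(age_days), 2).
  high: ids {1, 7, 9, 11} → SUM(age_days)=152, COUNT(*)=4, ROUND(AVG(age_days), 2)=38
  low: ids {2, 3} → SUM(age_days)=64, COUNT(*)=2, ROUND(AVG(age_days), 2)=32
  med: ids {5, 6, 8, 10} → SUM(age_days)=71, COUNT(*)=4, ROUND(AVG(age_days), 2)=17.75
  urgent: ids {4} → SUM(age_days)=34, COUNT(*)=1, ROUND(AVG(age_days), 2)=34

high | 152 | 4 | 38 ; low | 64 | 2 | 32 ; med | 71 | 4 | 17.75 ; urgent | 34 | 1 | 34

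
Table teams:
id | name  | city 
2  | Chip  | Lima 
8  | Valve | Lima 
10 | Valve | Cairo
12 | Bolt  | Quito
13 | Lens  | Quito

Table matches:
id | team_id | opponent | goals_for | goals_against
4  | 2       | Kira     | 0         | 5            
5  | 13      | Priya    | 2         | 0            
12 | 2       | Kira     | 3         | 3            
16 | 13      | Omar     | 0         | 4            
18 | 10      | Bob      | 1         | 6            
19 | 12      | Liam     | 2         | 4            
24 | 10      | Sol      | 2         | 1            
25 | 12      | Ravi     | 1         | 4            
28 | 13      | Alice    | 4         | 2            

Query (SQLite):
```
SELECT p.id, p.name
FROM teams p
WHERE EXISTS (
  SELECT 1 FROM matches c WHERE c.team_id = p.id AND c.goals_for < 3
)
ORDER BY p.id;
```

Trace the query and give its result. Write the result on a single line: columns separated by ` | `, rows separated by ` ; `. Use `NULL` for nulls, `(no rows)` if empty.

2 | Chip ; 10 | Valve ; 12 | Bolt ; 13 | Lens

For each teams row, check whether any matches with matching team_id has goals_for < 3.
Keep rows where that is true.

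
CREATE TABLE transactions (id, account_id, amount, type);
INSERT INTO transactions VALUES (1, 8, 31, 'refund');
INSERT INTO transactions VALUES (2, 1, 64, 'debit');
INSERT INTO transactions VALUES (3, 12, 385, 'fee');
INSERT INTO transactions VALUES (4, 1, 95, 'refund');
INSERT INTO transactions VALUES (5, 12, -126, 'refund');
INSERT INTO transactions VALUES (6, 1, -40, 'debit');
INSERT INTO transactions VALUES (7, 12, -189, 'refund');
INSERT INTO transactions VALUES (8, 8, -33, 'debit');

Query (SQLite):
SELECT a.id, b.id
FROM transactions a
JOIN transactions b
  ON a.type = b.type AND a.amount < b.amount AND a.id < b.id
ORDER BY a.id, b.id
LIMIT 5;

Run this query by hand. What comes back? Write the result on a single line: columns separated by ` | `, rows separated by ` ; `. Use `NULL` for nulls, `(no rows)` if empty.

1 | 4 ; 6 | 8

Pairs (a,b) with same type, a.amount < b.amount, a.id < b.id.
type groups: debit:{2,6,8} fee:{3} refund:{1,4,5,7}
Ordered by (a.id, b.id); first 5.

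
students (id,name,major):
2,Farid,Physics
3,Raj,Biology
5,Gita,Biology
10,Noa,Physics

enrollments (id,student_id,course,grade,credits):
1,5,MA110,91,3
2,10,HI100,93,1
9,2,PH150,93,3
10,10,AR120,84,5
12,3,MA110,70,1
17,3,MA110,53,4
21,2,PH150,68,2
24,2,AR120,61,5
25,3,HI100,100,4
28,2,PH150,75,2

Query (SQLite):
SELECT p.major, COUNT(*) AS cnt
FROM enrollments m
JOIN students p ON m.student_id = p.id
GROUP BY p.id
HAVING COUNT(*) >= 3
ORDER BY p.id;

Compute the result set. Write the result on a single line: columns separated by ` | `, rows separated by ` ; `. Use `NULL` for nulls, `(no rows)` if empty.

Join each enrollments row to its students via student_id.
Group joined rows by students.id; compute COUNT(*) per group.
HAVING: keep groups with count ≥ 3.
  2: ids {9, 21, 24, 28} → COUNT(*)=4
  3: ids {12, 17, 25} → COUNT(*)=3
  5: ids {1} → COUNT(*)=1
  10: ids {2, 10} → COUNT(*)=2

Physics | 4 ; Biology | 3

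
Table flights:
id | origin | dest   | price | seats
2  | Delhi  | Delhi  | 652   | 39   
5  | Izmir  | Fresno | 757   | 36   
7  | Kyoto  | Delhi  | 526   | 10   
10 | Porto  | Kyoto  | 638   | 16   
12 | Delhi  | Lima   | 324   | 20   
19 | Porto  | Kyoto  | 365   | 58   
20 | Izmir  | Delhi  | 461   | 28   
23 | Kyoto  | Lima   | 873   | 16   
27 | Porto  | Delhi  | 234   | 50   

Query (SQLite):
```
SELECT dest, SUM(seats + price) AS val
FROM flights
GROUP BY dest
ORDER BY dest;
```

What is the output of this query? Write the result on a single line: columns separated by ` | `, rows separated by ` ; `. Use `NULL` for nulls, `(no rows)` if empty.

For each row compute seats + price.
Group by dest; take SUM of the expression per group.
  Delhi: ids {2, 7, 20, 27} → SUM(seats + price)=2000
  Fresno: ids {5} → SUM(seats + price)=793
  Kyoto: ids {10, 19} → SUM(seats + price)=1077
  Lima: ids {12, 23} → SUM(seats + price)=1233

Delhi | 2000 ; Fresno | 793 ; Kyoto | 1077 ; Lima | 1233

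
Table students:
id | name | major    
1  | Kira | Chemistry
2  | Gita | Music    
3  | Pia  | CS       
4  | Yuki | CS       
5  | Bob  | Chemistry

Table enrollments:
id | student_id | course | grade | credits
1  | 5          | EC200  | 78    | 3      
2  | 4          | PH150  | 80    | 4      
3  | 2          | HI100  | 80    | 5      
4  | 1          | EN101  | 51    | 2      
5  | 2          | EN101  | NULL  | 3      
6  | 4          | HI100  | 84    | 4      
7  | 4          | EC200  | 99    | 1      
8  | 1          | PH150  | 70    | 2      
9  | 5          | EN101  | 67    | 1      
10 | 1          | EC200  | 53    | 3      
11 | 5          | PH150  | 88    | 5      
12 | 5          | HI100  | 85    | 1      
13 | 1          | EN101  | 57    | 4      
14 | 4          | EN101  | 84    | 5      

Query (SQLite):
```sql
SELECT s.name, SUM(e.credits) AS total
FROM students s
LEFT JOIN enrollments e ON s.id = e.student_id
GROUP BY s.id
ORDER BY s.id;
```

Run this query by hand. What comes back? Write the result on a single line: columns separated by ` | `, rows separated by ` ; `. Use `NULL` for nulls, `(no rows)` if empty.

LEFT JOIN keeps every students row; unmatched ones get NULL for enrollments columns.
Group by students.id and compute SUM(e.credits). SUM over an all-NULL group is NULL.
  1: ids {4, 8, 10, 13} → SUM(e.credits)=11
  2: ids {3, 5} → SUM(e.credits)=8
  3: ids {—} → SUM(e.credits)=NULL
  4: ids {2, 6, 7, 14} → SUM(e.credits)=14
  5: ids {1, 9, 11, 12} → SUM(e.credits)=10

Kira | 11 ; Gita | 8 ; Pia | NULL ; Yuki | 14 ; Bob | 10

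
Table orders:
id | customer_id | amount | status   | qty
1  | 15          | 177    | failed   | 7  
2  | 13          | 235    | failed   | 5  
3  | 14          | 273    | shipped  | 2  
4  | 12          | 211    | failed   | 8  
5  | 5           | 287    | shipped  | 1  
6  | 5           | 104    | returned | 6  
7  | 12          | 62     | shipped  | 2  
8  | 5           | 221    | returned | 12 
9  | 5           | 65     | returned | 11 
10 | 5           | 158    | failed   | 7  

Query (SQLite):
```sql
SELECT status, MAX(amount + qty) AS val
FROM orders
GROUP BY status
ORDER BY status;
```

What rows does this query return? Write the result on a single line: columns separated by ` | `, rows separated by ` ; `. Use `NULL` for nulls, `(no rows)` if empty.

For each row compute amount + qty.
Group by status; take MAX of the expression per group.
  failed: ids {1, 2, 4, 10} → MAX(amount + qty)=240
  returned: ids {6, 8, 9} → MAX(amount + qty)=233
  shipped: ids {3, 5, 7} → MAX(amount + qty)=288

failed | 240 ; returned | 233 ; shipped | 288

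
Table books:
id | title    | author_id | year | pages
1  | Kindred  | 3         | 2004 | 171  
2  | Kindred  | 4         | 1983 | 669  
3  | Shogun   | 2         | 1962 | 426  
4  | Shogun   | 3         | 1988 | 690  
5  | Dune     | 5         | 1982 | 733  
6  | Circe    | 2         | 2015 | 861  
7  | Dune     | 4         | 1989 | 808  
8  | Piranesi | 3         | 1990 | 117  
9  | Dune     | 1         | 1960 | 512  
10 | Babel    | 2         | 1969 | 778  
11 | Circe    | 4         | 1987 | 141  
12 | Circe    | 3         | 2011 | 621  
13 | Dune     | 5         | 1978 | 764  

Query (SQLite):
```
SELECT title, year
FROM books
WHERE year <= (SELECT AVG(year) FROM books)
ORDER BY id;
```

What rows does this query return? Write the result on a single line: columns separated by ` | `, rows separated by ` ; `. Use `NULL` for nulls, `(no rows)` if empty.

Kindred | 1983 ; Shogun | 1962 ; Dune | 1982 ; Dune | 1960 ; Babel | 1969 ; Dune | 1978

Scalar subquery: AVG(year) over all books rows = 1986.0.
Keep rows where year <= that value.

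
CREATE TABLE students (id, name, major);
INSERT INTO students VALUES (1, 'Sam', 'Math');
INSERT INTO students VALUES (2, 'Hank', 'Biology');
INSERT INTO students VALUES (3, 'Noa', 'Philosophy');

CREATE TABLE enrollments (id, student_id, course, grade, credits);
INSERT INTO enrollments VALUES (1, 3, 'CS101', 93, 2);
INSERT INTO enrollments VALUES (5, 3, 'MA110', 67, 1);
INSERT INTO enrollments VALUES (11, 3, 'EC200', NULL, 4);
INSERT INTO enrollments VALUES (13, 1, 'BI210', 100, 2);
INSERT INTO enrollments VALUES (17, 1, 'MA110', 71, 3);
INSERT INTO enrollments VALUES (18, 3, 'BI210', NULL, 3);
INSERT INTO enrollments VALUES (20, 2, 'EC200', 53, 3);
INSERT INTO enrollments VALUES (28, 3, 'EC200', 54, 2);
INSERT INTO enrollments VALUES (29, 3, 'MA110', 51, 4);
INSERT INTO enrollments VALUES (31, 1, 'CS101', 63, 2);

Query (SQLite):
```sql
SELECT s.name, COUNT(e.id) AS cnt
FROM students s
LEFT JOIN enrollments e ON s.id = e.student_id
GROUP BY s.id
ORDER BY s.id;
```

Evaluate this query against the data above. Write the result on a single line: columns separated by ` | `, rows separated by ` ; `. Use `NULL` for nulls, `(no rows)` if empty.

Sam | 3 ; Hank | 1 ; Noa | 6

LEFT JOIN keeps every students row; unmatched ones get NULL for enrollments columns.
Group by students.id and compute COUNT(e.id). COUNT(col) of an all-NULL group is 0.
  1: ids {13, 17, 31} → COUNT(e.id)=3
  2: ids {20} → COUNT(e.id)=1
  3: ids {1, 5, 11, 18, 28, 29} → COUNT(e.id)=6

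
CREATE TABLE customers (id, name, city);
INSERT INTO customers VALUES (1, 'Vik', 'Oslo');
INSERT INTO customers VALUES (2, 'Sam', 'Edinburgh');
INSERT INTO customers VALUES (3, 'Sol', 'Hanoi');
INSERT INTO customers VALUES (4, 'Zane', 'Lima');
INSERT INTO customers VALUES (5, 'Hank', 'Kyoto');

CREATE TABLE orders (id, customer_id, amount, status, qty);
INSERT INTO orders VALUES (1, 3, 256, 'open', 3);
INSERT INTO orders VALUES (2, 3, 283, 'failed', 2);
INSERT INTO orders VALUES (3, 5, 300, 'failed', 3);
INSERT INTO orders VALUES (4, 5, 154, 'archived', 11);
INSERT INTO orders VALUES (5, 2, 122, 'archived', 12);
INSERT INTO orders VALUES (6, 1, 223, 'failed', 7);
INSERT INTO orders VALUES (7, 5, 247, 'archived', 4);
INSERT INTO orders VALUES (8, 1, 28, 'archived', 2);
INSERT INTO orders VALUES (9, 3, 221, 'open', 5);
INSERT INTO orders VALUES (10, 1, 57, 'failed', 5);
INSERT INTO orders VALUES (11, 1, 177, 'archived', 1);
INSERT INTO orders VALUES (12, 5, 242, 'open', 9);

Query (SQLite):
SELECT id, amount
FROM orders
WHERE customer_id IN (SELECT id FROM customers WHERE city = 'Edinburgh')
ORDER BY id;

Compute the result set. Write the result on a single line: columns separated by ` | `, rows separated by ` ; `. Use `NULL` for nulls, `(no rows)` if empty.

5 | 122

Inner query: customers.id where city = 'Edinburgh'.
Outer: keep orders rows whose customer_id is in that set.
Inner query → {2}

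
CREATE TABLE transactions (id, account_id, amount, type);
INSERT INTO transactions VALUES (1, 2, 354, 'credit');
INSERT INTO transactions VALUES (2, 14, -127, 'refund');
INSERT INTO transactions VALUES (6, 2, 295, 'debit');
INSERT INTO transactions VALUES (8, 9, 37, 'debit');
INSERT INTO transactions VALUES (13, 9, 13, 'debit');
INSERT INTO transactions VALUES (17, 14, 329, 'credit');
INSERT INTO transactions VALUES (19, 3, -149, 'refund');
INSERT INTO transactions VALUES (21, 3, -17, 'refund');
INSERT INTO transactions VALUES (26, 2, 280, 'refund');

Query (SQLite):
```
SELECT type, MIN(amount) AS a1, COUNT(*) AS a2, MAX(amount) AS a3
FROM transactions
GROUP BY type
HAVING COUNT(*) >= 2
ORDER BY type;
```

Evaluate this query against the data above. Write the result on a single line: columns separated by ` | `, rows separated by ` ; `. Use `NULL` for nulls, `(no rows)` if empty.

credit | 329 | 2 | 354 ; debit | 13 | 3 | 295 ; refund | -149 | 4 | 280

Group transactions by type.
Per group compute: MIN(amount), COUNT(*), MAX(amount).
HAVING: drop groups with fewer than 2 rows.
  credit: ids {1, 17} → MIN(amount)=329, COUNT(*)=2, MAX(amount)=354
  debit: ids {6, 8, 13} → MIN(amount)=13, COUNT(*)=3, MAX(amount)=295
  refund: ids {2, 19, 21, 26} → MIN(amount)=-149, COUNT(*)=4, MAX(amount)=280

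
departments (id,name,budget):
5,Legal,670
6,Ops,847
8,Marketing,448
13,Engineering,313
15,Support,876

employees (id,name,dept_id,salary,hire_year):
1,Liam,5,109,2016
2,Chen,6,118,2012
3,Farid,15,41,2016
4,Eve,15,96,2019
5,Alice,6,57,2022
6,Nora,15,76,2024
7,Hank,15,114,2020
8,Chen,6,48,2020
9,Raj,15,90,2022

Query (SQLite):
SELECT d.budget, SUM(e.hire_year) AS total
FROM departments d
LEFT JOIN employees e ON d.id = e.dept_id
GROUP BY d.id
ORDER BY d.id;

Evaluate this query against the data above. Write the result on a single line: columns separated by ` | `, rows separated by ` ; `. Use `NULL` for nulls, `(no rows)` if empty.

670 | 2016 ; 847 | 6054 ; 448 | NULL ; 313 | NULL ; 876 | 10101

LEFT JOIN keeps every departments row; unmatched ones get NULL for employees columns.
Group by departments.id and compute SUM(e.hire_year). SUM over an all-NULL group is NULL.
  5: ids {1} → SUM(e.hire_year)=2016
  6: ids {2, 5, 8} → SUM(e.hire_year)=6054
  8: ids {—} → SUM(e.hire_year)=NULL
  13: ids {—} → SUM(e.hire_year)=NULL
  15: ids {3, 4, 6, 7, 9} → SUM(e.hire_year)=10101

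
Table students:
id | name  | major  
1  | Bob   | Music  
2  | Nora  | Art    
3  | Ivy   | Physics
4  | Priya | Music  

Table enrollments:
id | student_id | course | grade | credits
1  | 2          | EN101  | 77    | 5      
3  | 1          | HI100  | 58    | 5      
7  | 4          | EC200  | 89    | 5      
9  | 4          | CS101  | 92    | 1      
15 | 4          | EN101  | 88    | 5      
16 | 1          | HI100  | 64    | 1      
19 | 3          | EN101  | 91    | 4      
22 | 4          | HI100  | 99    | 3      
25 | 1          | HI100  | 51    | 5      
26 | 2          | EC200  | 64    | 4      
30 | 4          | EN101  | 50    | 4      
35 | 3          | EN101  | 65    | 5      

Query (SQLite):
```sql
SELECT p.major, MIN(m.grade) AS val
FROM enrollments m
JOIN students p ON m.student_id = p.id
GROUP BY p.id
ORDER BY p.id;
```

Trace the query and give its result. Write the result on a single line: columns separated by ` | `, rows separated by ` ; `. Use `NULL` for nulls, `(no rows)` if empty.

Join each enrollments row to its students via student_id.
Group joined rows by students.id; compute MIN(m.grade) per group.
  1: ids {3, 16, 25} → MIN(m.grade)=51
  2: ids {1, 26} → MIN(m.grade)=64
  3: ids {19, 35} → MIN(m.grade)=65
  4: ids {7, 9, 15, 22, 30} → MIN(m.grade)=50

Music | 51 ; Art | 64 ; Physics | 65 ; Music | 50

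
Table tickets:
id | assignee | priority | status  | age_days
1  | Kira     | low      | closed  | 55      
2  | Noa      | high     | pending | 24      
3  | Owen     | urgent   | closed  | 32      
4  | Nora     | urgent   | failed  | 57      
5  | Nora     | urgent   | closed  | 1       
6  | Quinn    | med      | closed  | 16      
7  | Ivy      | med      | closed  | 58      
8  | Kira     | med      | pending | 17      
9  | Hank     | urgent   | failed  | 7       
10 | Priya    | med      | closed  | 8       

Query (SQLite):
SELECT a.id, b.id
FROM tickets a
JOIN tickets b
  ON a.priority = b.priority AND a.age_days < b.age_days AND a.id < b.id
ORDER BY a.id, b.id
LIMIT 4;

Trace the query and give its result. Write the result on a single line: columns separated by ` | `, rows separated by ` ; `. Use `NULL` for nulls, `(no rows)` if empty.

3 | 4 ; 5 | 9 ; 6 | 7 ; 6 | 8

Pairs (a,b) with same priority, a.age_days < b.age_days, a.id < b.id.
priority groups: high:{2} low:{1} med:{6,7,8,10} urgent:{3,4,5,9}
Ordered by (a.id, b.id); first 4.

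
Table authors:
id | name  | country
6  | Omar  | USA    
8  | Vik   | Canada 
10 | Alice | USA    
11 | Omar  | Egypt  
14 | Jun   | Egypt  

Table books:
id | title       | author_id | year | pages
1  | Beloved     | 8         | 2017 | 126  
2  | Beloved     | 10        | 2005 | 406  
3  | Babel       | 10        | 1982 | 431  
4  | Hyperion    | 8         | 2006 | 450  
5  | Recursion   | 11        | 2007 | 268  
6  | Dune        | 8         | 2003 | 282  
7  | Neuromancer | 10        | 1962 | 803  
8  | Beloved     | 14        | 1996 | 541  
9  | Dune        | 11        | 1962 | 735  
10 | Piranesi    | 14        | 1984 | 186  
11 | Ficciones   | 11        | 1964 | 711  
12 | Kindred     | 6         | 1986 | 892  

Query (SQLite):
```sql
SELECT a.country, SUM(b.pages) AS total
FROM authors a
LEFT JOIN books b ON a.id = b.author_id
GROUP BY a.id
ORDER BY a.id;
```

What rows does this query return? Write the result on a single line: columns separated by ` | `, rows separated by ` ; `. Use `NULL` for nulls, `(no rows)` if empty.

LEFT JOIN keeps every authors row; unmatched ones get NULL for books columns.
Group by authors.id and compute SUM(b.pages). SUM over an all-NULL group is NULL.
  6: ids {12} → SUM(b.pages)=892
  8: ids {1, 4, 6} → SUM(b.pages)=858
  10: ids {2, 3, 7} → SUM(b.pages)=1640
  11: ids {5, 9, 11} → SUM(b.pages)=1714
  14: ids {8, 10} → SUM(b.pages)=727

USA | 892 ; Canada | 858 ; USA | 1640 ; Egypt | 1714 ; Egypt | 727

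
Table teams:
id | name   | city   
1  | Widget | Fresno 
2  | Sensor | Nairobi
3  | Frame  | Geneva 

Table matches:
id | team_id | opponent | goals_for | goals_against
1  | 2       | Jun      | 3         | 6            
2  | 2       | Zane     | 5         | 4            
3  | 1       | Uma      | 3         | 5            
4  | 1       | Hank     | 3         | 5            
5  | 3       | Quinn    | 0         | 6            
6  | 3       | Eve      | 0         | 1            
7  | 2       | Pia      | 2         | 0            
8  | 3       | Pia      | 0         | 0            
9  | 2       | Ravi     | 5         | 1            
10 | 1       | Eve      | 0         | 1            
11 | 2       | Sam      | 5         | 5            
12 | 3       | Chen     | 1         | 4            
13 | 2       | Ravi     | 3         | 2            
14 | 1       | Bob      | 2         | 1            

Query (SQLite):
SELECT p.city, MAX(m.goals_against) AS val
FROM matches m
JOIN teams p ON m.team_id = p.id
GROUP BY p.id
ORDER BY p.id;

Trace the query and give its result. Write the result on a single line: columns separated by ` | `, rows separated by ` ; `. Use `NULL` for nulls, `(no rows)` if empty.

Fresno | 5 ; Nairobi | 6 ; Geneva | 6

Join each matches row to its teams via team_id.
Group joined rows by teams.id; compute MAX(m.goals_against) per group.
  1: ids {3, 4, 10, 14} → MAX(m.goals_against)=5
  2: ids {1, 2, 7, 9, 11, 13} → MAX(m.goals_against)=6
  3: ids {5, 6, 8, 12} → MAX(m.goals_against)=6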